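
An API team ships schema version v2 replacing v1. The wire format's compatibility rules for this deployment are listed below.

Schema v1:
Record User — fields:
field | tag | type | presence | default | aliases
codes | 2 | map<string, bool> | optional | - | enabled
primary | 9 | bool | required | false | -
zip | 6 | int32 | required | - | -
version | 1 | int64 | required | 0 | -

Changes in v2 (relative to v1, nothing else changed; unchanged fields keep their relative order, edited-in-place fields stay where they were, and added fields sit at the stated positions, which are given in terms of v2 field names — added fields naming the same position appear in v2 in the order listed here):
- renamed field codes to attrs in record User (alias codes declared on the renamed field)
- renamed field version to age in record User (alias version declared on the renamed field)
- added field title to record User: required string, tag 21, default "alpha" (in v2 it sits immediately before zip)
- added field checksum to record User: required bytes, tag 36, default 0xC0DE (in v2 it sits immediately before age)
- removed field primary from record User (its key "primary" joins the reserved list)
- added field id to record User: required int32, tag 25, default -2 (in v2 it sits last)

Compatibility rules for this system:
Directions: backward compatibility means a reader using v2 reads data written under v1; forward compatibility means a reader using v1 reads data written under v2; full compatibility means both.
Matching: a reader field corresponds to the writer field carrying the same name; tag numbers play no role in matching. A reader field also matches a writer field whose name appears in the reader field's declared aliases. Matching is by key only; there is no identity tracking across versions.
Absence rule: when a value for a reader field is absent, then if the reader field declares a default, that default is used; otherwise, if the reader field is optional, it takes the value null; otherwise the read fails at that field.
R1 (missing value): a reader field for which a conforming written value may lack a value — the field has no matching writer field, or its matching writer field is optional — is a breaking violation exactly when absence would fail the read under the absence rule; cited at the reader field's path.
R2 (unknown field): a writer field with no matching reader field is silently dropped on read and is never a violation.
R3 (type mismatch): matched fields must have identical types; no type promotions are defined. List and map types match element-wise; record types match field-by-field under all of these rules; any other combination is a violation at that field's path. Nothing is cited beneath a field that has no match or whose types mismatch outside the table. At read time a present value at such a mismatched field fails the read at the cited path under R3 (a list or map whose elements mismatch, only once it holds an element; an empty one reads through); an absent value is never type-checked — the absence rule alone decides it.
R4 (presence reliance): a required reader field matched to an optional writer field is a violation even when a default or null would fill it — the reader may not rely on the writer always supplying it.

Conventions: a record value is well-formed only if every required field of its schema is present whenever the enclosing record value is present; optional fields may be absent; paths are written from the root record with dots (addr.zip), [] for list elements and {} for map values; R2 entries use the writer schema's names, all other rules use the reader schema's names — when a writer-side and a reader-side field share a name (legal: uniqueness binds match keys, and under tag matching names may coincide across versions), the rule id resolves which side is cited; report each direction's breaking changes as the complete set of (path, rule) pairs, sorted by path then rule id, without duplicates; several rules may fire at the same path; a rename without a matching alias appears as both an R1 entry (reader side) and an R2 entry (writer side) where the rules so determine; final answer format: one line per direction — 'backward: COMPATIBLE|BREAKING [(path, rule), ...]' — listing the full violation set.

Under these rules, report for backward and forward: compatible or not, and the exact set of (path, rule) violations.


the writer's type comes first in each User pair
checking backward for User: reader v2 against writer v1:
  attrs: paired with writer codes (map<string, bool> -> map<string, bool>; writer optional)
  title has no writer counterpart
  zip: paired with writer zip (int32 -> int32; writer required)
  checksum has no writer counterpart
  age: paired with writer version (int64 -> int64; writer required)
  id has no writer counterpart
  primary (writer side), unknown to reader
  nothing fires on User: backward is COMPATIBLE
checking forward for User: reader v1 against writer v2:
  codes has no writer counterpart
  primary has no writer counterpart
  zip: paired with writer zip (int32 -> int32; writer required)
  version has no writer counterpart
  attrs (writer side), unknown to reader
  title (writer side), unknown to reader
  checksum (writer side), unknown to reader
  age (writer side), unknown to reader
  id (writer side), unknown to reader
  nothing fires on User: forward is COMPATIBLE

backward: COMPATIBLE []; forward: COMPATIBLE []


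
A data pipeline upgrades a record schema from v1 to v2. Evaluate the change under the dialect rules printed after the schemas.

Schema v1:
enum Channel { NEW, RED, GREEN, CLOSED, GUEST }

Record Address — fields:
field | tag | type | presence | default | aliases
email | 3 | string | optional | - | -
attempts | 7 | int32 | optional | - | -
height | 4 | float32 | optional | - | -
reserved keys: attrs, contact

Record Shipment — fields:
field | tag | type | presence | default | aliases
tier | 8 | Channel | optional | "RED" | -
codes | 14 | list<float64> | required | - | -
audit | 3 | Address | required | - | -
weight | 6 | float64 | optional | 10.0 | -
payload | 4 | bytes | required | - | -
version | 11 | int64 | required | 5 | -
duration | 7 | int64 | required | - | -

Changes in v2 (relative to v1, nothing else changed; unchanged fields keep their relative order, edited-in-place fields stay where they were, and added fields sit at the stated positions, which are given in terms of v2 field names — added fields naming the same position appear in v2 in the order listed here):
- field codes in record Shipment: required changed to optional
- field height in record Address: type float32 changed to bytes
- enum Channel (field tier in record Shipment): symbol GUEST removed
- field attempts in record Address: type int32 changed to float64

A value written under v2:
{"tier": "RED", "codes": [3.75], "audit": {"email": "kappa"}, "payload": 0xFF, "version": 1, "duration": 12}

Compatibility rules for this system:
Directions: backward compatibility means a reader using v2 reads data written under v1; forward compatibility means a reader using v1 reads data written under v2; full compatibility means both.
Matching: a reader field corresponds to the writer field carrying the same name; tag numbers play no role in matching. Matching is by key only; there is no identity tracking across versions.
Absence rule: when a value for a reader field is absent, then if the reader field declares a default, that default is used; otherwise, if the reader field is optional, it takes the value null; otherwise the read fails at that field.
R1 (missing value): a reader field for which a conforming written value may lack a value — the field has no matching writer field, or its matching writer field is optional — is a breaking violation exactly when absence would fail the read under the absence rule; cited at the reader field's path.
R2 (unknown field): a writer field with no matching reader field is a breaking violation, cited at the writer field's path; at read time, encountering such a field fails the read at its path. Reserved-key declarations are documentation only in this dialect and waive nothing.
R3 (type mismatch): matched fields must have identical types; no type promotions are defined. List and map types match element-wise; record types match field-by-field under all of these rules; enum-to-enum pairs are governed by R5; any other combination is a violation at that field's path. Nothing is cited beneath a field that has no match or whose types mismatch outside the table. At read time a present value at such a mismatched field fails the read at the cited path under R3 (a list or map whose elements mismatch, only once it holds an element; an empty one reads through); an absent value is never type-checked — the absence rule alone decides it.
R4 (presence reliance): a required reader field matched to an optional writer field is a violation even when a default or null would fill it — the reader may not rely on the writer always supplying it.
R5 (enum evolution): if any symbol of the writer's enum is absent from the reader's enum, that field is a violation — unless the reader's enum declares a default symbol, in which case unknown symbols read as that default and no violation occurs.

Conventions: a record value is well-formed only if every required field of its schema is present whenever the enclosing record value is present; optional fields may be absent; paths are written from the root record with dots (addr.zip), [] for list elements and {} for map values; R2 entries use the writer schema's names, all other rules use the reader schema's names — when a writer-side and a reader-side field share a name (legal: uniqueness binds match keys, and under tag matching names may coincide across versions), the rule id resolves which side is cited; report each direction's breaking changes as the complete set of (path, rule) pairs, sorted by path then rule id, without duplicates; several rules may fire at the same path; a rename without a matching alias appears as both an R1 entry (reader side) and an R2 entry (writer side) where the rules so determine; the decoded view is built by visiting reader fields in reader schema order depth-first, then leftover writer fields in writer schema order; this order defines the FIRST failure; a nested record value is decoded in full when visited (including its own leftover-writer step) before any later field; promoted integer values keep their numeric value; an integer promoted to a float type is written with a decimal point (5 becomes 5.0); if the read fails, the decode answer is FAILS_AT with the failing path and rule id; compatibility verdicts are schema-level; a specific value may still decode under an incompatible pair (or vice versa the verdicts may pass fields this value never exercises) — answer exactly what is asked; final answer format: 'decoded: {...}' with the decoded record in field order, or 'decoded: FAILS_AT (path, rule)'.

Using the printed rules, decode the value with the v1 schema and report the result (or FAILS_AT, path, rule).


decoded: {"tier": "RED", "codes": [3.75], "audit": {"email": "kappa", "attempts": null, "height": null}, "weight": 10.0, "payload": 0xFF, "version": 1, "duration": 12}

in Shipment below, arrows point writer -> reader
decoding the Shipment value with the v1 reader:
  tier := "RED"
  codes := [3.75]
  audit.email := "kappa"
  audit.attempts := null (not supplied -> null)
  audit.height := null (not supplied -> null)
  weight := 10.0 (no value, default fills)
  payload := 0xFF
  version := 1
  duration := 12
  => decoded: {"tier": "RED", "codes": [3.75], "audit": {"email": "kappa", "attempts": null, "height": null}, "weight": 10.0, "payload": 0xFF, "version": 1, "duration": 12}
the other Shipment changes do not affect what is asked:
  field codes in record Shipment: required changed to optional -> shifts the Shipment verdicts, not this decode
  field height in record Address: type float32 changed to bytes -> shifts the Shipment verdicts, not this decode
  enum Channel (field tier in record Shipment): symbol GUEST removed -> shifts the Shipment verdicts, not this decode
  field attempts in record Address: type int32 changed to float64 -> shifts the Shipment verdicts, not this decode


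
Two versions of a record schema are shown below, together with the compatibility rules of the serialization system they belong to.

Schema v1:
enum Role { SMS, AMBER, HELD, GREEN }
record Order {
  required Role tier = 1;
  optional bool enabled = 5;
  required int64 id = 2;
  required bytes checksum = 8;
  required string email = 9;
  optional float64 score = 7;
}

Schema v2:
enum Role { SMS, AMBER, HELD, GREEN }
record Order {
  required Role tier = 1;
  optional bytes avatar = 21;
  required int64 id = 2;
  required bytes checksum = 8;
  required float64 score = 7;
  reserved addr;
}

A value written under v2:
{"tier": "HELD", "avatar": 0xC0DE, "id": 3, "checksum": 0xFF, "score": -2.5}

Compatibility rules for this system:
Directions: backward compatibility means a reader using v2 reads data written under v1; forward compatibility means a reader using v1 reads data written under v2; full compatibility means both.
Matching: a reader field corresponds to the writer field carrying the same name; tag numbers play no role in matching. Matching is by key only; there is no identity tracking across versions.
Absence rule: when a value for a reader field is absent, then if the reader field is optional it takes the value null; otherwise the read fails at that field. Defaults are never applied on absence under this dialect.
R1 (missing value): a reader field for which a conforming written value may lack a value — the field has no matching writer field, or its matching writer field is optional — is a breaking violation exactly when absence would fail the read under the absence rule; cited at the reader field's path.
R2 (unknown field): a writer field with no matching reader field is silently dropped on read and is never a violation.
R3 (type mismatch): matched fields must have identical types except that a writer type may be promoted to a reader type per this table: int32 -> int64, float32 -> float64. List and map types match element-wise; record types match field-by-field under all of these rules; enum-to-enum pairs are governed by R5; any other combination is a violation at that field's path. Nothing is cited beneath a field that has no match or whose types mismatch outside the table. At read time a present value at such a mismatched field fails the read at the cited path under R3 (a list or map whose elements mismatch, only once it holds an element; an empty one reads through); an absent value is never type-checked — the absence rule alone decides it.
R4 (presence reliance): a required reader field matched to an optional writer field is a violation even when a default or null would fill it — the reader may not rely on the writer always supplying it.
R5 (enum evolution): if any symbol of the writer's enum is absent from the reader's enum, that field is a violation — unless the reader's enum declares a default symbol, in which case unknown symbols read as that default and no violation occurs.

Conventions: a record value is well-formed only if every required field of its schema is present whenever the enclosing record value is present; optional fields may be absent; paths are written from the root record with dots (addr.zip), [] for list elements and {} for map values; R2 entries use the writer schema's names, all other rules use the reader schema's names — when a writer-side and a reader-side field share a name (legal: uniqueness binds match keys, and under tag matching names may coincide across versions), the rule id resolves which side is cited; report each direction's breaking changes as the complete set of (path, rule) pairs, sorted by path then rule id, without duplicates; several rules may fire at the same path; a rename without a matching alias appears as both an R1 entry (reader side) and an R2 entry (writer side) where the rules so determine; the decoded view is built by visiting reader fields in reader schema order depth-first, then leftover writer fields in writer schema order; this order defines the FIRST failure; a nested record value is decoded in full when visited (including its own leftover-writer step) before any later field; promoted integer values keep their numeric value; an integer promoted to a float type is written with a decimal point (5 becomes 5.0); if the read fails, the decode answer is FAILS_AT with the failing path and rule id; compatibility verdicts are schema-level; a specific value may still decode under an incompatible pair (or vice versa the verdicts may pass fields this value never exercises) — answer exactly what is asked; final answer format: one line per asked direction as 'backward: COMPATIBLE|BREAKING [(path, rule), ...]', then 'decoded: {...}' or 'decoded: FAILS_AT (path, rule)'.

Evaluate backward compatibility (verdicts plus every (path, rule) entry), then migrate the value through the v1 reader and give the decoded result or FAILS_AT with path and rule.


backward: BREAKING [(score, R1), (score, R4)]; decoded: FAILS_AT (email, R1)

in Order below, arrows point writer -> reader
backward for Order (reader v2, writer v1):
  Role -> Role, writer required: tier aligns to tier
  avatar: no writer-side match
  int64 -> int64, writer required: id aligns to id
  bytes -> bytes, writer required: checksum aligns to checksum
  float64 -> float64, writer optional: score aligns to score
  writer field enabled has no reader counterpart
  writer field email has no reader counterpart
  rule R1 violated at score
  rule R4 violated at score
  => backward: BREAKING (2)
decoding the Order value with the v1 reader:
  tier := "HELD"
  enabled := null (not supplied -> null)
  id := 3
  checksum := 0xFF
  read fails at email under R1 (no fill)
  => FAILS_AT (email, R1)
diffs on Order not affecting the asked answer:
  added field avatar to record Order: optional bytes, tag 21 (in v2 it sits immediately before id) -> no rule fires on it in Order's dialect; the asked verdict holds
  removed field enabled from record Order -> no rule fires on it in Order's dialect; the asked verdict holds


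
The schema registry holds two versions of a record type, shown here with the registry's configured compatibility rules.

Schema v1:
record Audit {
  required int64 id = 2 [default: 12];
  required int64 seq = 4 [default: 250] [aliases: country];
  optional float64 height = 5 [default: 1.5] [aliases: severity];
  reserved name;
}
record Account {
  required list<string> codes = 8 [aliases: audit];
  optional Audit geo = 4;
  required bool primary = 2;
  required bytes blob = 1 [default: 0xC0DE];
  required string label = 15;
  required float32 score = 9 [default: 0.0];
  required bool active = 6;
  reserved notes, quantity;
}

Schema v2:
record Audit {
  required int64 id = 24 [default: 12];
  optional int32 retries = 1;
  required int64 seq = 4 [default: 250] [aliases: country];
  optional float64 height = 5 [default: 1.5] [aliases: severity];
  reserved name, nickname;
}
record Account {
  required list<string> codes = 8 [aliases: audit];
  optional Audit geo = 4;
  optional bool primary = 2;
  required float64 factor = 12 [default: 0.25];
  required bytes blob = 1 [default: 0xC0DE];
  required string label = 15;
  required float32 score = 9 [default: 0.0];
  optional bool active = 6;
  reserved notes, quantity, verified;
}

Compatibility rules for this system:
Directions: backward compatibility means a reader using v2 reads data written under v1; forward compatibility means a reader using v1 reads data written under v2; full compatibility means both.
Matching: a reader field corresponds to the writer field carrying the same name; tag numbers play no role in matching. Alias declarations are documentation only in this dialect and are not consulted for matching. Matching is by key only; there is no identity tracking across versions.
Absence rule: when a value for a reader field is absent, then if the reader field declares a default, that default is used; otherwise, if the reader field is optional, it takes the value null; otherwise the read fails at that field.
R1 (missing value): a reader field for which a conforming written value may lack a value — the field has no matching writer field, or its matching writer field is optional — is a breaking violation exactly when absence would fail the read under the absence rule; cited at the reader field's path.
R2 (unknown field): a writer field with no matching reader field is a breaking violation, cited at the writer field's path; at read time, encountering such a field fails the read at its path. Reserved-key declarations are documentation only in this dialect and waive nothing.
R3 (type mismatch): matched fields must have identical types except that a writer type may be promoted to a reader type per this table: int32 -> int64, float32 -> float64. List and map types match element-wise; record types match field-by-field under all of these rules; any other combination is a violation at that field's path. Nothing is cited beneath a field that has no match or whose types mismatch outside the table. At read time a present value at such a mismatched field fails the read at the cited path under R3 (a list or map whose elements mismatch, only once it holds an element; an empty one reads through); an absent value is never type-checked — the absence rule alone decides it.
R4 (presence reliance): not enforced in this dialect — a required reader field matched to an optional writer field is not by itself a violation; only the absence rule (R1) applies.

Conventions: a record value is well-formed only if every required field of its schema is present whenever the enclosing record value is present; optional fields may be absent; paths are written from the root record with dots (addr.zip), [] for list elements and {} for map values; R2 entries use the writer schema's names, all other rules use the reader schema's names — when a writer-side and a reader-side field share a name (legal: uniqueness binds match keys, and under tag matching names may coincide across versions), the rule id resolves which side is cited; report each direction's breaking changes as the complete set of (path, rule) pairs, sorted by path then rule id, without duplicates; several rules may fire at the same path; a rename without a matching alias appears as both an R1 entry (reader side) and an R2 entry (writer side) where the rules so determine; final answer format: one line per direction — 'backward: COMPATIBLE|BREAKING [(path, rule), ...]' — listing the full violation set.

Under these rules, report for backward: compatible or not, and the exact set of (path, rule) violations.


backward: COMPATIBLE []

each type pair in Account: writer, then reader
backward pass over Account, reader schema v2, writer schema v1:
  list<string> -> list<string>, writer required: codes aligns to codes
  Audit -> Audit, writer optional: geo aligns to geo
  bool -> bool, writer required: primary aligns to primary
  factor: no writer-side match
  bytes -> bytes, writer required: blob aligns to blob
  string -> string, writer required: label aligns to label
  float32 -> float32, writer required: score aligns to score
  bool -> bool, writer required: active aligns to active
  int64 -> int64, writer required: geo.id aligns to geo.id
  geo.retries: no writer-side match
  int64 -> int64, writer required: geo.seq aligns to geo.seq
  float64 -> float64, writer optional: geo.height aligns to geo.height
  => backward verdict for Account: COMPATIBLE, no violations
the other Account changes do not affect what is asked:
  field id in record Audit: tag 2 changed to 24 -> triggers nothing under Account's printed rules — same verdict
  added field retries to record Audit: optional int32, tag 1 (in v2 it sits immediately before seq) -> fires only in the forward direction of Account, which is not asked here
  added field factor to record Account: required float64, tag 12, default 0.25 (in v2 it sits immediately before blob) -> fires only in the forward direction of Account, which is not asked here
  field active in record Account: required changed to optional -> fires only in the forward direction of Account, which is not asked here
  field primary in record Account: required changed to optional -> fires only in the forward direction of Account, which is not asked here


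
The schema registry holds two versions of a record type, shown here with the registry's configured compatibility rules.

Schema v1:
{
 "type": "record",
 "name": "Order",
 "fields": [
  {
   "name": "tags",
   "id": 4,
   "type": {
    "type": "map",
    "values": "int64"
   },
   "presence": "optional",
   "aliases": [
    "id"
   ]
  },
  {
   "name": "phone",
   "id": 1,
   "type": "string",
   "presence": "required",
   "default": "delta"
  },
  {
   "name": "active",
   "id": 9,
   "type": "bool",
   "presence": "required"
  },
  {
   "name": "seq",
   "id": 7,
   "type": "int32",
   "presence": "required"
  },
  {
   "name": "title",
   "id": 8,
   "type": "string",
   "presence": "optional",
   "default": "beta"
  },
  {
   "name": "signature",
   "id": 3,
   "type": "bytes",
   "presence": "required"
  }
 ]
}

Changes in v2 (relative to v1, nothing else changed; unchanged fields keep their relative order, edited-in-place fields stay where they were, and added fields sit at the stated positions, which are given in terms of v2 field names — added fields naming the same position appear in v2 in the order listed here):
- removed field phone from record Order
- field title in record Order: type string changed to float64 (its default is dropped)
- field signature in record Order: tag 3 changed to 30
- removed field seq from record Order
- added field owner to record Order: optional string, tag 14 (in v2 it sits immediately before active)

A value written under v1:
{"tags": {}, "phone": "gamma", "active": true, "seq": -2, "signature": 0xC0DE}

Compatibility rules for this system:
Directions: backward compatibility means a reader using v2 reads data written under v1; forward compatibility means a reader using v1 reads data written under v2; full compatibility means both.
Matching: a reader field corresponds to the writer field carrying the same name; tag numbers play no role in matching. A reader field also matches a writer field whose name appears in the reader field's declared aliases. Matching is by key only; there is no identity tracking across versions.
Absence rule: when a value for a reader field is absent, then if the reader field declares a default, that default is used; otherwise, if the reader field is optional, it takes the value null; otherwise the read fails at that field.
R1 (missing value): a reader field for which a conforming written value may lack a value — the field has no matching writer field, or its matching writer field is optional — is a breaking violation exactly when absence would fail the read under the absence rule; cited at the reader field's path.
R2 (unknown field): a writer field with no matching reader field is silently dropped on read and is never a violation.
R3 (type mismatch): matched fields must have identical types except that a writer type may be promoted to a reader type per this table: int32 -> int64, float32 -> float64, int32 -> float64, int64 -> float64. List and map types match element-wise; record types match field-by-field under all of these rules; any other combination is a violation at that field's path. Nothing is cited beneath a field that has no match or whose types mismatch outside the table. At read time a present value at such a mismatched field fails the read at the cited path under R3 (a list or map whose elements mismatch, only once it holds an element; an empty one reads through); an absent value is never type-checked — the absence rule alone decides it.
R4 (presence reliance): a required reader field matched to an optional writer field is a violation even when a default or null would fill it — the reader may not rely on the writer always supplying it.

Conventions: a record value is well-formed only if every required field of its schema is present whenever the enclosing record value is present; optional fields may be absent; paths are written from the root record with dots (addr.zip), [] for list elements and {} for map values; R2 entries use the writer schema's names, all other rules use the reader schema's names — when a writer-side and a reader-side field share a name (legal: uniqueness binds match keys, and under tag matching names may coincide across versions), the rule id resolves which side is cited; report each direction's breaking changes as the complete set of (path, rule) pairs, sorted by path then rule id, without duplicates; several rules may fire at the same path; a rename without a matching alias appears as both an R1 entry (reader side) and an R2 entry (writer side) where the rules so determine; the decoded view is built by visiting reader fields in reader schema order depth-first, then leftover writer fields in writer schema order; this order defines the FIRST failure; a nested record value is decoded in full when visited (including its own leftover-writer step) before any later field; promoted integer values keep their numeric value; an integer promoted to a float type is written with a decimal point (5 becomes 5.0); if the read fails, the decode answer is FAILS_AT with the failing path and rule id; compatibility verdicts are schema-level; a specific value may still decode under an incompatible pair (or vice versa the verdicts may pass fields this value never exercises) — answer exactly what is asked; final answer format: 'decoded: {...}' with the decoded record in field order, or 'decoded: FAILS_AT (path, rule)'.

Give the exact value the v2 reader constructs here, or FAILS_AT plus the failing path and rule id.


decoded: {"tags": {}, "owner": null, "active": true, "title": null, "signature": 0xC0DE}

in Order below, arrows point writer -> reader
decode walk for Order under reader schema v2:
  tags := {}
  owner := null (not supplied -> null)
  active := true
  title := null (not supplied -> null)
  signature := 0xC0DE
  writer phone: unmatched, discarded
  writer seq: unmatched, discarded
  => decoded: {"tags": {}, "owner": null, "active": true, "title": null, "signature": 0xC0DE}
the rest of the Order diff is inert for this question:
  field signature in record Order: tag 3 changed to 30 -> fires no rule on Order under this dialect and leaves the result unchanged


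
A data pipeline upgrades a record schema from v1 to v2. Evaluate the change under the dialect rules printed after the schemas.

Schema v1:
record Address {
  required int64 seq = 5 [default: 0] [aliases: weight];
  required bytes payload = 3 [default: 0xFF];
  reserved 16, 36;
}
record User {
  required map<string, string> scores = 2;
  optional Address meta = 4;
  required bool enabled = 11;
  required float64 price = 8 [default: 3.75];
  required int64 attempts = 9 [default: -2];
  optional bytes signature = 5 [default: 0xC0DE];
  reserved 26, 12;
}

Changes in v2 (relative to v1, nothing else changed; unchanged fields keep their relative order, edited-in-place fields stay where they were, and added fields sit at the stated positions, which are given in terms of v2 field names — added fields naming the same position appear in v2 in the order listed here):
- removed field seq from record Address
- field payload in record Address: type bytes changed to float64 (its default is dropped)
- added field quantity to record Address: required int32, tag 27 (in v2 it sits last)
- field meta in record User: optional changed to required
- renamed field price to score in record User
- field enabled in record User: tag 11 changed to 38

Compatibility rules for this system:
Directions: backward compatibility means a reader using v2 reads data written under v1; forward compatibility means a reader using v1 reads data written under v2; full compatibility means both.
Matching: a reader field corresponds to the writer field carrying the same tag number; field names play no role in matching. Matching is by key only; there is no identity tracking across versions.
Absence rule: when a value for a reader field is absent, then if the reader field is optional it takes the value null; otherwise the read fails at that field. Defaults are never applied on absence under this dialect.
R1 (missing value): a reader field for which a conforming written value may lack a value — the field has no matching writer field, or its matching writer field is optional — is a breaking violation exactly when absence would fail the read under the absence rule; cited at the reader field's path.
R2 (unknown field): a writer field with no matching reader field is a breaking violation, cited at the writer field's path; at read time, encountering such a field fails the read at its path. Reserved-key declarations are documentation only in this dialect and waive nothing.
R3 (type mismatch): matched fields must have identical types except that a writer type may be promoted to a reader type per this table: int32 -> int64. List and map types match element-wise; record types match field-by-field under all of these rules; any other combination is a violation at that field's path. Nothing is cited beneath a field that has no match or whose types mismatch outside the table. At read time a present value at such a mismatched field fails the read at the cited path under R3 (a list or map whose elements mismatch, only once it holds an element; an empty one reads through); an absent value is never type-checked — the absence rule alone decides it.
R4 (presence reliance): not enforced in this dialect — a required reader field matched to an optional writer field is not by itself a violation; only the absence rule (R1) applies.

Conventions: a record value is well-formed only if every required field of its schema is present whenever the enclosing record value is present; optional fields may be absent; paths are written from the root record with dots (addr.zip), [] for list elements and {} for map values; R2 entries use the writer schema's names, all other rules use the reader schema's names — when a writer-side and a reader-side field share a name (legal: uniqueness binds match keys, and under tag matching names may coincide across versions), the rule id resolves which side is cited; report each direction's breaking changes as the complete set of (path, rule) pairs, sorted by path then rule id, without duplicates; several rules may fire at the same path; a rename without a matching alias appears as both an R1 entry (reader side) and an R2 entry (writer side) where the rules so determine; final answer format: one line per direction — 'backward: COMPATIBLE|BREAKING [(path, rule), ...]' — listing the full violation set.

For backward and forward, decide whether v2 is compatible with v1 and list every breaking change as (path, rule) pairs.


in User below, arrows point writer -> reader
backward analysis of User with v2 as reader and v1 as writer:
  writer required, map<string, string> -> map<string, string>: reader scores maps from writer scores
  writer optional, Address -> Address: reader meta maps from writer meta
  no writer field matches reader enabled
  writer required, float64 -> float64: reader score maps from writer price
  writer required, int64 -> int64: reader attempts maps from writer attempts
  writer optional, bytes -> bytes: reader signature maps from writer signature
  writer enabled: unknown to reader
  writer required, bytes -> float64: reader meta.payload maps from writer meta.payload
  no writer field matches reader meta.quantity
  writer meta.seq: unknown to reader
  breaking: (enabled, R1)
  breaking: (enabled, R2)
  breaking: (meta, R1)
  breaking: (meta.payload, R3)
  breaking: (meta.quantity, R1)
  breaking: (meta.seq, R2)
  => 6 violation(s): backward is BREAKING for User
forward analysis of User with v1 as reader and v2 as writer:
  writer required, map<string, string> -> map<string, string>: reader scores maps from writer scores
  writer required, Address -> Address: reader meta maps from writer meta
  no writer field matches reader enabled
  writer required, float64 -> float64: reader price maps from writer score
  writer required, int64 -> int64: reader attempts maps from writer attempts
  writer optional, bytes -> bytes: reader signature maps from writer signature
  writer enabled: unknown to reader
  no writer field matches reader meta.seq
  writer required, float64 -> bytes: reader meta.payload maps from writer meta.payload
  writer meta.quantity: unknown to reader
  breaking: (enabled, R1)
  breaking: (enabled, R2)
  breaking: (meta.payload, R3)
  breaking: (meta.quantity, R2)
  breaking: (meta.seq, R1)
  => 5 violation(s): forward is BREAKING for User

backward: BREAKING [(enabled, R1), (enabled, R2), (meta, R1), (meta.payload, R3), (meta.quantity, R1), (meta.seq, R2)]; forward: BREAKING [(enabled, R1), (enabled, R2), (meta.payload, R3), (meta.quantity, R2), (meta.seq, R1)]


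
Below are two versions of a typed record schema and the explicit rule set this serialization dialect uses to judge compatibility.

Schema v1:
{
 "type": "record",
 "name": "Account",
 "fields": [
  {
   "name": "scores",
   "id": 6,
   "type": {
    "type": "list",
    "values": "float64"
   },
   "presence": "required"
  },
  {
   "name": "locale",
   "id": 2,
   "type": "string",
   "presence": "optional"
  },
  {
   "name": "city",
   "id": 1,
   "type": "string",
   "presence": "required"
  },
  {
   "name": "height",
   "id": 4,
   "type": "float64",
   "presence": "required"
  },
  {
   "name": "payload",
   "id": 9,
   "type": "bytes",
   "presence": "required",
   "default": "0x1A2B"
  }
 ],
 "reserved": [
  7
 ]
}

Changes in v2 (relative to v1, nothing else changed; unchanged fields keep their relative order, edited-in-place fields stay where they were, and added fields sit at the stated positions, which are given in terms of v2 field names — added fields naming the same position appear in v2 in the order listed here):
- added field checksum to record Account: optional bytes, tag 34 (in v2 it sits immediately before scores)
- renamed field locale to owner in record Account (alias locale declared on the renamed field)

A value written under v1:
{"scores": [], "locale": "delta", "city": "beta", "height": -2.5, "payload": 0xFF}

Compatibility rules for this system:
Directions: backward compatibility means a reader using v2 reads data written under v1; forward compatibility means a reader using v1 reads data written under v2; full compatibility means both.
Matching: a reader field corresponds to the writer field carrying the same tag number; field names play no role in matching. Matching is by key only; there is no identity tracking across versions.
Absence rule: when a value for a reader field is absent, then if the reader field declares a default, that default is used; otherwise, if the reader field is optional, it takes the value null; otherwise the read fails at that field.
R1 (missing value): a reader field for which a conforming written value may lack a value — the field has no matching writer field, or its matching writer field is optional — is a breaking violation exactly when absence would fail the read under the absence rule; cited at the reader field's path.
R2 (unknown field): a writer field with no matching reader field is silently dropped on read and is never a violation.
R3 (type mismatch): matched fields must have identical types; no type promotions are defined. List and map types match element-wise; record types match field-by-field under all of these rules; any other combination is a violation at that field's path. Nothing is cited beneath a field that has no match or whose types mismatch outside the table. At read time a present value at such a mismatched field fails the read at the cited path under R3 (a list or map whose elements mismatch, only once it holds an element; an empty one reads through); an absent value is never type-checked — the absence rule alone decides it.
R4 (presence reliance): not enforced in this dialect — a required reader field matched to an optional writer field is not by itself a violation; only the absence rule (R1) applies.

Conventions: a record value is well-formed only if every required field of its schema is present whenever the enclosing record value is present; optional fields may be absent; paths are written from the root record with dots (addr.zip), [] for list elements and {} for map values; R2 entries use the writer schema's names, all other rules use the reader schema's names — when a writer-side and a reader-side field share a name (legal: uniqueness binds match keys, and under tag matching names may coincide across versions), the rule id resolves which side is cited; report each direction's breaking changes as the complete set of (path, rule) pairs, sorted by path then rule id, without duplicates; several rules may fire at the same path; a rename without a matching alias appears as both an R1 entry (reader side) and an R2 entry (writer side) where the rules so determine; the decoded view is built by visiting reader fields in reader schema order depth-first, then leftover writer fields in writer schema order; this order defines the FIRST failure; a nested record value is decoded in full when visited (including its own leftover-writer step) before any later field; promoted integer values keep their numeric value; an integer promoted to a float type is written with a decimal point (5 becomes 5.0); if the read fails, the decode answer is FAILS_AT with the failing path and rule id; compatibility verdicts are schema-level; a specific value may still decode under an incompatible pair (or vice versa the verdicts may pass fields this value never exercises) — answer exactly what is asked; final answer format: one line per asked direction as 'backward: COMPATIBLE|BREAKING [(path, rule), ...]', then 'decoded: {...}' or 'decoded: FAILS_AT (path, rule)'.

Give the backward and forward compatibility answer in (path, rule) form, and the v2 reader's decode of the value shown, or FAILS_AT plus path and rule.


each type pair in Account: writer, then reader
backward for Account (reader v2, writer v1):
  no writer field matches reader checksum
  writer required, list<float64> -> list<float64>: reader scores maps from writer scores
  writer optional, string -> string: reader owner maps from writer locale
  writer required, string -> string: reader city maps from writer city
  writer required, float64 -> float64: reader height maps from writer height
  writer required, bytes -> bytes: reader payload maps from writer payload
  => no violations; backward on Account: COMPATIBLE
forward for Account (reader v1, writer v2):
  writer required, list<float64> -> list<float64>: reader scores maps from writer scores
  writer optional, string -> string: reader locale maps from writer owner
  writer required, string -> string: reader city maps from writer city
  writer required, float64 -> float64: reader height maps from writer height
  writer required, bytes -> bytes: reader payload maps from writer payload
  leftover writer field: checksum
  => no violations; forward on Account: COMPATIBLE
migrating the Account value to v2:
  checksum := null (absent, optional -> null)
  scores := []
  owner := "delta" (from writer locale)
  city := "beta"
  height := -2.5
  payload := 0xFF
  => decoded: {"checksum": null, "scores": [], "owner": "delta", "city": "beta", "height": -2.5, "payload": 0xFF}

backward: COMPATIBLE []; forward: COMPATIBLE []; decoded: {"checksum": null, "scores": [], "owner": "delta", "city": "beta", "height": -2.5, "payload": 0xFF}
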